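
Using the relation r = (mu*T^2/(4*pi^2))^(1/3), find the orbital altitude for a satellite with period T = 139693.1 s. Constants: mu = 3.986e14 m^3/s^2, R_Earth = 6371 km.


T = 139693.1 s
r = (mu*T^2/(4*pi^2))^(1/3) = (3.986e14 * 139693.1^2 / (4*pi^2))^(1/3)
r = 5.8189214e+07 m = 58189.2138 km
alt = r - R_E = 58189.2138 - 6371 = 51818.2138 km

51818.2138 km


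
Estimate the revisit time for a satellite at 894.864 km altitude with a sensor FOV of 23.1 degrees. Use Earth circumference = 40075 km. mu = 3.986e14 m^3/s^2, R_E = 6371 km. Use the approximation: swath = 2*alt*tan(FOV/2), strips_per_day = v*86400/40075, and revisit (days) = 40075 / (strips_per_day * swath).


swath = 2*894.864*tan(0.2015855) = 365.7510 km
v = sqrt(mu/r) = 7406.7044 m/s = 7.4067 km/s
strips/day = v*86400/40075 = 7.4067*86400/40075 = 15.9685
coverage/day = strips * swath = 15.9685 * 365.7510 = 5840.5104 km
revisit = 40075 / 5840.5104 = 6.8616 days

6.8616 days


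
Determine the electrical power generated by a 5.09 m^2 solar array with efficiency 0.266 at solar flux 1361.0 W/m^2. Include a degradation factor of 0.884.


P = area * eta * S * degradation
P = 5.09 * 0.266 * 1361.0 * 0.884
P = 1628.9577 W

1628.9577 W


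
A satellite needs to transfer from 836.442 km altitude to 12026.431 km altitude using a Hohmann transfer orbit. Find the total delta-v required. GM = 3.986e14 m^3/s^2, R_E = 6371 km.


r1 = 7207.4420 km = 7.207442e+06 m
r2 = 18397.4310 km = 1.8397431e+07 m
dv1 = sqrt(mu/r1)*(sqrt(2*r2/(r1+r2)) - 1) = 1478.1117 m/s
dv2 = sqrt(mu/r2)*(1 - sqrt(2*r1/(r1+r2))) = 1162.1993 m/s
total dv = |dv1| + |dv2| = 1478.1117 + 1162.1993 = 2640.3110 m/s = 2.6403 km/s

2.6403 km/s


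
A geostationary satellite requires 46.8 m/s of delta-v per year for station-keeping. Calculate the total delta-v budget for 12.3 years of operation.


dV = rate * years = 46.8 * 12.3
dV = 575.6400 m/s

575.6400 m/s


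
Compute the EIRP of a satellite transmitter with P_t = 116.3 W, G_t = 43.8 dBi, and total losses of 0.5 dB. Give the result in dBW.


Pt = 116.3 W = 20.6558 dBW
EIRP = Pt_dBW + Gt - losses = 20.6558 + 43.8 - 0.5 = 63.9558 dBW

63.9558 dBW


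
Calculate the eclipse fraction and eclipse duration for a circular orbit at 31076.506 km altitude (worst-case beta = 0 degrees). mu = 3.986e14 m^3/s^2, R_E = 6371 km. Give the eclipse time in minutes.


r = 37447.5060 km
T = 1201.9719 min
Eclipse fraction = arcsin(R_E/r)/pi = arcsin(6371.0000/37447.5060)/pi
= arcsin(0.1701315)/pi = 0.05441925
Eclipse duration = 0.05441925 * 1201.9719 = 65.4104 min

65.4104 minutes


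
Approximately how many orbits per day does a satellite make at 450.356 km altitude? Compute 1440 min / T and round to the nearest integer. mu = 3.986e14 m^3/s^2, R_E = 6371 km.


r = 6.821356e+06 m
T = 2*pi*sqrt(r^3/mu) = 5606.8288 s = 93.4471 min
revs/day = 1440 / 93.4471 = 15.4098
Rounded: 15 revolutions per day

15 revolutions per day


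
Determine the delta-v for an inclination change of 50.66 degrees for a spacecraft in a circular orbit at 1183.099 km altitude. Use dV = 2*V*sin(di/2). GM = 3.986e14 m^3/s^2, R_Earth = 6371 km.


r = 7554.0990 km = 7.554099e+06 m
V = sqrt(mu/r) = 7264.0247 m/s
di = 50.66 deg = 0.8841838 rad
dV = 2*V*sin(di/2) = 2*7264.0247*sin(0.4420919)
dV = 6215.5525 m/s = 6.2156 km/s

6.2156 km/s


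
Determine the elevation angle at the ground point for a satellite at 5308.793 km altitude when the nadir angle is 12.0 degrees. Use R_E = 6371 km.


r = R_E + alt = 11679.7930 km
Law of sines in the satellite / Earth-center / ground-point triangle:
  sin(nadir)/R_E = sin(90 + el)/r  =>  cos(el) = (r/R_E)*sin(nadir)
cos(el) = (11679.7930 / 6371.0000) * sin(12.0 deg) = 0.3811592
el = arccos(0.3811592) = 67.5945 deg
(Earth-central angle = 90 - nadir - el = 10.4055 deg)

67.5945 degrees


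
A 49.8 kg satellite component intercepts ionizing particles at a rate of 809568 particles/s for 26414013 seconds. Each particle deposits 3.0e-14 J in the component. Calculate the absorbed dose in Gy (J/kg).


Total energy deposited = rate * time * E_per
  = 809568 * 26414013 * 3.0e-14 = 0.6415182 J
Dose = E_total / mass = 0.6415182 / 49.8
Dose = 0.01288189 Gy

0.0129 Gy


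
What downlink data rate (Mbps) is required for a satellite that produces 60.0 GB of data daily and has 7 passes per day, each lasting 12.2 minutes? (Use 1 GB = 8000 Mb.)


total contact time = 7 * 12.2 * 60 = 5124.0000 s
data = 60.0 GB = 480000.0000 Mb
rate = 480000.0000 / 5124.0000 = 93.6768 Mbps

93.6768 Mbps


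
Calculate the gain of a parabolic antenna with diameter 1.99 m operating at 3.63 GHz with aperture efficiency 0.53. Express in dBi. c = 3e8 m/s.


lambda = c/f = 3e8 / 3.63e+09 = 0.08264463 m
G = eta*(pi*D/lambda)^2 = 0.53*(pi*1.99/0.08264463)^2
G = 3032.8610 (linear)
G = 10*log10(3032.8610) = 34.8185 dBi

34.8185 dBi


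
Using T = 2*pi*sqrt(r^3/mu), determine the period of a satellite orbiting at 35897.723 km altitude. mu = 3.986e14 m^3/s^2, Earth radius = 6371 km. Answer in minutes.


r = 42268.7230 km = 4.2268723e+07 m
T = 2*pi*sqrt(r^3/mu) = 2*pi*sqrt(7.55192e+22 / 3.986e14)
T = 86484.8252 s = 1441.4138 min

1441.4138 minutes


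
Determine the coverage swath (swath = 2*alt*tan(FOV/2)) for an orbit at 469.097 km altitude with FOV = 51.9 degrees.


FOV = 51.9 deg = 0.9058259 rad
swath = 2 * alt * tan(FOV/2) = 2 * 469.097 * tan(0.4529129)
swath = 2 * 469.097 * 0.4866528
swath = 456.5747 km

456.5747 km


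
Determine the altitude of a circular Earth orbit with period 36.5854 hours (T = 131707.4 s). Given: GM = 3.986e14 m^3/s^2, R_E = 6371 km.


T = 131707.4 s
r = (mu*T^2/(4*pi^2))^(1/3) = (3.986e14 * 131707.4^2 / (4*pi^2))^(1/3)
r = 5.5949899e+07 m = 55949.8986 km
alt = r - R_E = 55949.8986 - 6371 = 49578.8986 km

49578.8986 km


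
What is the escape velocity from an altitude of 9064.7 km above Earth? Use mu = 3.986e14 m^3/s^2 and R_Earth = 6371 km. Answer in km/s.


r = 6371.0 + 9064.7 = 15435.7000 km = 1.54357e+07 m
v_esc = sqrt(2*mu/r) = sqrt(2*3.986e14 / 1.54357e+07)
v_esc = 7186.5505 m/s = 7.1866 km/s

7.1866 km/s


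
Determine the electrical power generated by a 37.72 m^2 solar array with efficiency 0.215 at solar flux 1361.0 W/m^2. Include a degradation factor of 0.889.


P = area * eta * S * degradation
P = 37.72 * 0.215 * 1361.0 * 0.889
P = 9812.2822 W

9812.2822 W


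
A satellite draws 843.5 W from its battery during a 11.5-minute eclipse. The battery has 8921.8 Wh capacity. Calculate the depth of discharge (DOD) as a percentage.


E_used = P * t / 60 = 843.5 * 11.5 / 60 = 161.6708 Wh
DOD = E_used / E_total * 100 = 161.6708 / 8921.8 * 100
DOD = 1.8121 %

1.8121 %


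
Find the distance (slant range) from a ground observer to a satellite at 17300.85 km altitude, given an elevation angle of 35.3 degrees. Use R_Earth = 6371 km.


h = 17300.85 km, el = 35.3 deg
d = -R_E*sin(el) + sqrt((R_E*sin(el))^2 + 2*R_E*h + h^2)
d = -6371.0000*sin(0.6161012) + sqrt((6371.0000*0.5778576)^2 + 2*6371.0000*17300.85 + 17300.85^2)
d = 19412.2022 km

19412.2022 km


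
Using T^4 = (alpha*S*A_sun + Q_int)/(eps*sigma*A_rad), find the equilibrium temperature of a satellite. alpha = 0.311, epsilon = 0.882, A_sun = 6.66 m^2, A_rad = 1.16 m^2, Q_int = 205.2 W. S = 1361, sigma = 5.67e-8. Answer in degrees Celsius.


Numerator = alpha*S*A_sun + Q_int = 0.311*1361*6.66 + 205.2 = 3024.1849 W
Denominator = eps*sigma*A_rad = 0.882*5.67e-8*1.16 = 5.8010904e-08 W/K^4
T^4 = 5.2131318e+10 K^4
T = 477.8314 K = 204.6814 C

204.6814 degrees Celsius


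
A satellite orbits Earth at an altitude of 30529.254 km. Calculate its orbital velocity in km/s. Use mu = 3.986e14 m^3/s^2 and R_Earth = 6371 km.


r = R_E + alt = 6371.0 + 30529.254 = 36900.2540 km = 3.6900254e+07 m
v = sqrt(mu/r) = sqrt(3.986e14 / 3.6900254e+07) = 3286.6539 m/s = 3.2867 km/s

3.2867 km/s


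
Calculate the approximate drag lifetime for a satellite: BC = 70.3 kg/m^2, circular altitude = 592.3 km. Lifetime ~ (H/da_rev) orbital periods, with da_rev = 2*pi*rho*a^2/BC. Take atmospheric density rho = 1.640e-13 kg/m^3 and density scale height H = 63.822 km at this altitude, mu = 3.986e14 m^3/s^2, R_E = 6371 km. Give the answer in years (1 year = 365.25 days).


a = R_E + alt = 6963.3000 km = 6.9633e+06 m
da_rev = 2*pi*rho*a^2/BC = 2*pi*1.640e-13*(6.9633e+06)^2/70.3 = 0.71072011 m per revolution
N = H/da_rev = 63822.0000 m / 0.71072011 m = 89799.0631 revolutions
P = 2*pi*sqrt(a^3/mu) = 5782.7429 s
lifetime = N*P = 89799.0631 * 5782.7429 = 5.1928489e+08 s = 6010.2418 days
years = 6010.2418 / 365.25 = 16.4551 years

16.4551 years


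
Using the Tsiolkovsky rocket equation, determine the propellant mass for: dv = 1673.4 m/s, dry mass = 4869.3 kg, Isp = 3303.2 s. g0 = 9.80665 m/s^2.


ve = Isp * g0 = 3303.2 * 9.80665 = 32393.326280 m/s
mass ratio = exp(dv/ve) = exp(1673.4/32393.326280) = 1.05301638
m_prop = m_dry * (mr - 1) = 4869.3 * (1.05301638 - 1)
m_prop = 258.1527 kg

258.1527 kg


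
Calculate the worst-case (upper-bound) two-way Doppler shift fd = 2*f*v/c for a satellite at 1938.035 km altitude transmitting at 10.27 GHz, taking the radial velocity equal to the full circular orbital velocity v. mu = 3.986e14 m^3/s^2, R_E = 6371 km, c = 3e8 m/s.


r = 8.309035e+06 m
v = sqrt(mu/r) = 6926.1733 m/s (worst-case radial velocity)
f = 10.27 GHz = 1.027e+10 Hz
fd = 2*f*v/c = 2*1.027e+10*6926.1733/3.0e+08
fd = 474211.9977 Hz

474211.9977 Hz


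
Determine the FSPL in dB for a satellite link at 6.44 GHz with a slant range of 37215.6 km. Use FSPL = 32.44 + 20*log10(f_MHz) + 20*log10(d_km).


f = 6.44 GHz = 6440.0000 MHz
d = 37215.6 km
FSPL = 32.44 + 20*log10(6440.0000) + 20*log10(37215.6)
FSPL = 32.44 + 76.1777 + 91.4145
FSPL = 200.0322 dB

200.0322 dB


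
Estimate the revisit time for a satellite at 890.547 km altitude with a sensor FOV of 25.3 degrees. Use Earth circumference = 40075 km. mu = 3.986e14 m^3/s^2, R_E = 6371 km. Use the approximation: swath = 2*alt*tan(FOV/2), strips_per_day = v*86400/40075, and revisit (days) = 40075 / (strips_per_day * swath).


swath = 2*890.547*tan(0.2207842) = 399.7540 km
v = sqrt(mu/r) = 7408.9058 m/s = 7.4089 km/s
strips/day = v*86400/40075 = 7.4089*86400/40075 = 15.9733
coverage/day = strips * swath = 15.9733 * 399.7540 = 6385.3844 km
revisit = 40075 / 6385.3844 = 6.2761 days

6.2761 days


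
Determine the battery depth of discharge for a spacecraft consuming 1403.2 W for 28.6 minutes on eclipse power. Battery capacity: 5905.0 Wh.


E_used = P * t / 60 = 1403.2 * 28.6 / 60 = 668.8587 Wh
DOD = E_used / E_total * 100 = 668.8587 / 5905.0 * 100
DOD = 11.3270 %

11.3270 %


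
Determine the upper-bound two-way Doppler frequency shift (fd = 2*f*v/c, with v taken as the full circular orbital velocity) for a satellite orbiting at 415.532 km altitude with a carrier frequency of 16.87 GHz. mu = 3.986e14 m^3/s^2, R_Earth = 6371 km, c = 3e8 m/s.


r = 6.786532e+06 m
v = sqrt(mu/r) = 7663.8094 m/s (worst-case radial velocity)
f = 16.87 GHz = 1.687e+10 Hz
fd = 2*f*v/c = 2*1.687e+10*7663.8094/3.0e+08
fd = 861923.0998 Hz

861923.0998 Hz


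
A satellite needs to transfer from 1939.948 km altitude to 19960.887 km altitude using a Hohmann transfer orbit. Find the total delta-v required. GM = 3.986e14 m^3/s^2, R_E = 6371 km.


r1 = 8310.9480 km = 8.310948e+06 m
r2 = 26331.8870 km = 2.6331887e+07 m
dv1 = sqrt(mu/r1)*(sqrt(2*r2/(r1+r2)) - 1) = 1613.3413 m/s
dv2 = sqrt(mu/r2)*(1 - sqrt(2*r1/(r1+r2))) = 1195.6840 m/s
total dv = |dv1| + |dv2| = 1613.3413 + 1195.6840 = 2809.0253 m/s = 2.8090 km/s

2.8090 km/s


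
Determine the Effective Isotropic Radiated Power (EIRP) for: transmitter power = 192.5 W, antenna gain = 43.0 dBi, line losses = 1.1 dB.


Pt = 192.5 W = 22.8443 dBW
EIRP = Pt_dBW + Gt - losses = 22.8443 + 43.0 - 1.1 = 64.7443 dBW

64.7443 dBW


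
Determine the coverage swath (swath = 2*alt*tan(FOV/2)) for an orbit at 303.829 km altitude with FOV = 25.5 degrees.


FOV = 25.5 deg = 0.445059 rad
swath = 2 * alt * tan(FOV/2) = 2 * 303.829 * tan(0.2225295)
swath = 2 * 303.829 * 0.2262769
swath = 137.4990 km

137.4990 km


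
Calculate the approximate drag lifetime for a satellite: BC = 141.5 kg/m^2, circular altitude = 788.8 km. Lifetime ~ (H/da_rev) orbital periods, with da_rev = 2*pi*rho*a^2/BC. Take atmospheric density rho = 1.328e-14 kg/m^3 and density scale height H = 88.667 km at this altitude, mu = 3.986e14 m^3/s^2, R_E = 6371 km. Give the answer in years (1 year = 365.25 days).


a = R_E + alt = 7159.8000 km = 7.1598e+06 m
da_rev = 2*pi*rho*a^2/BC = 2*pi*1.328e-14*(7.1598e+06)^2/141.5 = 0.0302289655 m per revolution
N = H/da_rev = 88667.0000 m / 0.0302289655 m = 2.9331801e+06 revolutions
P = 2*pi*sqrt(a^3/mu) = 6029.2398 s
lifetime = N*P = 2.9331801e+06 * 6029.2398 = 1.7684846e+10 s = 204685.7197 days
years = 204685.7197 / 365.25 = 560.3990 years

560.3990 years


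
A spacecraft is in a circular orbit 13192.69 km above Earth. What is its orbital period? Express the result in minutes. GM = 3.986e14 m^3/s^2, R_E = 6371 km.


r = 19563.6900 km = 1.956369e+07 m
T = 2*pi*sqrt(r^3/mu) = 2*pi*sqrt(7.4877669e+21 / 3.986e14)
T = 27232.4917 s = 453.8749 min

453.8749 minutes


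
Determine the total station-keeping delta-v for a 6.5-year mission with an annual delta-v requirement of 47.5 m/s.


dV = rate * years = 47.5 * 6.5
dV = 308.7500 m/s

308.7500 m/s


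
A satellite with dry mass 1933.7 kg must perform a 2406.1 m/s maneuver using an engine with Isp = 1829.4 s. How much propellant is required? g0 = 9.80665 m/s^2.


ve = Isp * g0 = 1829.4 * 9.80665 = 17940.285510 m/s
mass ratio = exp(dv/ve) = exp(2406.1/17940.285510) = 1.14352678
m_prop = m_dry * (mr - 1) = 1933.7 * (1.14352678 - 1)
m_prop = 277.5377 kg

277.5377 kg


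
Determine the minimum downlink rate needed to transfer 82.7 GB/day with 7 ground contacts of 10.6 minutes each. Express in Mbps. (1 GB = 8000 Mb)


total contact time = 7 * 10.6 * 60 = 4452.0000 s
data = 82.7 GB = 661600.0000 Mb
rate = 661600.0000 / 4452.0000 = 148.6074 Mbps

148.6074 Mbps


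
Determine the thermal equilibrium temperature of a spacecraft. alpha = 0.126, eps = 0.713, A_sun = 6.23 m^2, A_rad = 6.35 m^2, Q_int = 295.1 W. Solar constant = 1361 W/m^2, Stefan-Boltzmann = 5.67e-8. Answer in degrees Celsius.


Numerator = alpha*S*A_sun + Q_int = 0.126*1361*6.23 + 295.1 = 1363.4578 W
Denominator = eps*sigma*A_rad = 0.713*5.67e-8*6.35 = 2.5671208e-07 W/K^4
T^4 = 5.3112333e+09 K^4
T = 269.9596 K = -3.1904 C

-3.1904 degrees Celsius


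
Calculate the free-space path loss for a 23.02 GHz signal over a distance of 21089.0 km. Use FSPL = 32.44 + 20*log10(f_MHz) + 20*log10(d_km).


f = 23.02 GHz = 23020.0000 MHz
d = 21089.0 km
FSPL = 32.44 + 20*log10(23020.0000) + 20*log10(21089.0)
FSPL = 32.44 + 87.2421 + 86.4811
FSPL = 206.1632 dB

206.1632 dB


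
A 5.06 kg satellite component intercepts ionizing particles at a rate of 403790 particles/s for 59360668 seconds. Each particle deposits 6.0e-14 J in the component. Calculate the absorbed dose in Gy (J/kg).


Total energy deposited = rate * time * E_per
  = 403790 * 59360668 * 6.0e-14 = 1.4382 J
Dose = E_total / mass = 1.4382 / 5.06
Dose = 0.2842203 Gy

0.2842 Gy


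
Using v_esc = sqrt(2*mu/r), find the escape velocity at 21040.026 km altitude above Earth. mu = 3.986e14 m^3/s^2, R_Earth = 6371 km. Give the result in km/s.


r = 6371.0 + 21040.026 = 27411.0260 km = 2.7411026e+07 m
v_esc = sqrt(2*mu/r) = sqrt(2*3.986e14 / 2.7411026e+07)
v_esc = 5392.8830 m/s = 5.3929 km/s

5.3929 km/s


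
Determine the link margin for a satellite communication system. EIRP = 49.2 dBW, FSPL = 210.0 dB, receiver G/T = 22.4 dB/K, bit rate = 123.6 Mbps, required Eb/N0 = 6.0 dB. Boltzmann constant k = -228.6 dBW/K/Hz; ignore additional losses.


C/N0 = EIRP - FSPL + G/T - k = 49.2 - 210.0 + 22.4 - (-228.6)
C/N0 = 90.2000 dB-Hz
R_b = 123.6 Mbps = 1.236e+08 bps -> 10*log10(R_b) = 80.9202 dB-Hz
Eb/N0 = C/N0 - 10*log10(R_b) = 90.2000 - 80.9202 = 9.2798 dB
Margin = Eb/N0 - Eb/N0_req = 9.2798 - 6.0 = 3.2798 dB (link closes)

3.2798 dB


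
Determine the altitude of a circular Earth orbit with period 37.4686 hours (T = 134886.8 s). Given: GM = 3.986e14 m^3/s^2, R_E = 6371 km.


T = 134886.8 s
r = (mu*T^2/(4*pi^2))^(1/3) = (3.986e14 * 134886.8^2 / (4*pi^2))^(1/3)
r = 5.684673e+07 m = 56846.7299 km
alt = r - R_E = 56846.7299 - 6371 = 50475.7299 km

50475.7299 km


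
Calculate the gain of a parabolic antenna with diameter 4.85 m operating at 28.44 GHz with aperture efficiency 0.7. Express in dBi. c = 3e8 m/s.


lambda = c/f = 3e8 / 2.844e+10 = 0.01054852 m
G = eta*(pi*D/lambda)^2 = 0.7*(pi*4.85/0.01054852)^2
G = 1.4604878e+06 (linear)
G = 10*log10(1.4604878e+06) = 61.6450 dBi

61.6450 dBi


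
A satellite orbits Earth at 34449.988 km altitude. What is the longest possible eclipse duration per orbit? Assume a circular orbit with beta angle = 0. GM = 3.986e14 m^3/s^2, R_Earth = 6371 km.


r = 40820.9880 km
T = 1367.9973 min
Eclipse fraction = arcsin(R_E/r)/pi = arcsin(6371.0000/40820.9880)/pi
= arcsin(0.1560717)/pi = 0.04988308
Eclipse duration = 0.04988308 * 1367.9973 = 68.2399 min

68.2399 minutes


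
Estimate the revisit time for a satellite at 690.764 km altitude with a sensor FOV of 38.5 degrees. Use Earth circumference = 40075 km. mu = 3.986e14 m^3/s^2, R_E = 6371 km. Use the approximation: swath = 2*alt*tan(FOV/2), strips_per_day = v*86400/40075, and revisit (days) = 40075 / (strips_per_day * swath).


swath = 2*690.764*tan(0.3359759) = 482.4512 km
v = sqrt(mu/r) = 7512.9768 m/s = 7.5130 km/s
strips/day = v*86400/40075 = 7.5130*86400/40075 = 16.1977
coverage/day = strips * swath = 16.1977 * 482.4512 = 7814.5798 km
revisit = 40075 / 7814.5798 = 5.1282 days

5.1282 days


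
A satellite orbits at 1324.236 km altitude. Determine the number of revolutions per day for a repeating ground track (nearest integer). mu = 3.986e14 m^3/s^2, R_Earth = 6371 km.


r = 7.695236e+06 m
T = 2*pi*sqrt(r^3/mu) = 6718.0640 s = 111.9677 min
revs/day = 1440 / 111.9677 = 12.8608
Rounded: 13 revolutions per day

13 revolutions per day


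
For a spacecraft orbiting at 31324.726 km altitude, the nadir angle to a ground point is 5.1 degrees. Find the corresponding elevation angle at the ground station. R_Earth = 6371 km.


r = R_E + alt = 37695.7260 km
Law of sines in the satellite / Earth-center / ground-point triangle:
  sin(nadir)/R_E = sin(90 + el)/r  =>  cos(el) = (r/R_E)*sin(nadir)
cos(el) = (37695.7260 / 6371.0000) * sin(5.1 deg) = 0.5259669
el = arccos(0.5259669) = 58.2666 deg
(Earth-central angle = 90 - nadir - el = 26.6334 deg)

58.2666 degrees


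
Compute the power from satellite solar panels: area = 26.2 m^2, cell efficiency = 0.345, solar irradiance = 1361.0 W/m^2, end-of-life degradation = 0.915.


P = area * eta * S * degradation
P = 26.2 * 0.345 * 1361.0 * 0.915
P = 11256.4023 W

11256.4023 W


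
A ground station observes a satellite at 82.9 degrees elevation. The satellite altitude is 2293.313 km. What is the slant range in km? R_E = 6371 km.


h = 2293.313 km, el = 82.9 deg
d = -R_E*sin(el) + sqrt((R_E*sin(el))^2 + 2*R_E*h + h^2)
d = -6371.0000*sin(1.4469) + sqrt((6371.0000*0.9923319)^2 + 2*6371.0000*2293.313 + 2293.313^2)
d = 2306.3072 km

2306.3072 km


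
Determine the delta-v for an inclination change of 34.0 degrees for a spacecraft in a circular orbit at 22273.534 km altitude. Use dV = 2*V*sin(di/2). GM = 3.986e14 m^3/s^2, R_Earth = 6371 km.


r = 28644.5340 km = 2.8644534e+07 m
V = sqrt(mu/r) = 3730.3344 m/s
di = 34.0 deg = 0.5934119 rad
dV = 2*V*sin(di/2) = 2*3730.3344*sin(0.296706)
dV = 2181.2885 m/s = 2.1813 km/s

2.1813 km/s


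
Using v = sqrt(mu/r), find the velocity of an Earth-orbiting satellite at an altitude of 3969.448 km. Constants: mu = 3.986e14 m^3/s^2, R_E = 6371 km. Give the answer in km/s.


r = R_E + alt = 6371.0 + 3969.448 = 10340.4480 km = 1.0340448e+07 m
v = sqrt(mu/r) = sqrt(3.986e14 / 1.0340448e+07) = 6208.6756 m/s = 6.2087 km/s

6.2087 km/s


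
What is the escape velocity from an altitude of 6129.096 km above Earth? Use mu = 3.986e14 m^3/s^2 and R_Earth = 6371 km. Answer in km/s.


r = 6371.0 + 6129.096 = 12500.0960 km = 1.2500096e+07 m
v_esc = sqrt(2*mu/r) = sqrt(2*3.986e14 / 1.2500096e+07)
v_esc = 7985.9571 m/s = 7.9860 km/s

7.9860 km/s


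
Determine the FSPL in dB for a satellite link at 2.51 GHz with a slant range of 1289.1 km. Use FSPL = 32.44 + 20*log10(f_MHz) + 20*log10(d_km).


f = 2.51 GHz = 2510.0000 MHz
d = 1289.1 km
FSPL = 32.44 + 20*log10(2510.0000) + 20*log10(1289.1)
FSPL = 32.44 + 67.9935 + 62.2057
FSPL = 162.6392 dB

162.6392 dB


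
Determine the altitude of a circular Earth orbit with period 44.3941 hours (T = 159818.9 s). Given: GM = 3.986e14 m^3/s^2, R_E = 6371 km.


T = 159818.9 s
r = (mu*T^2/(4*pi^2))^(1/3) = (3.986e14 * 159818.9^2 / (4*pi^2))^(1/3)
r = 6.3651886e+07 m = 63651.8862 km
alt = r - R_E = 63651.8862 - 6371 = 57280.8862 km

57280.8862 km


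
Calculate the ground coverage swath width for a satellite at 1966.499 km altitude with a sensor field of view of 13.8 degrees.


FOV = 13.8 deg = 0.2408554 rad
swath = 2 * alt * tan(FOV/2) = 2 * 1966.499 * tan(0.1204277)
swath = 2 * 1966.499 * 0.1210133
swath = 475.9451 km

475.9451 km


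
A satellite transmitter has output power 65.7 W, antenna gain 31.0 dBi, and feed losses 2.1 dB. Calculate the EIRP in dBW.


Pt = 65.7 W = 18.1757 dBW
EIRP = Pt_dBW + Gt - losses = 18.1757 + 31.0 - 2.1 = 47.0757 dBW

47.0757 dBW


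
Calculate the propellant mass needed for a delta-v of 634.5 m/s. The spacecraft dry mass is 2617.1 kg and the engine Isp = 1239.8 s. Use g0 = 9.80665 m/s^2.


ve = Isp * g0 = 1239.8 * 9.80665 = 12158.284670 m/s
mass ratio = exp(dv/ve) = exp(634.5/12158.284670) = 1.05357236
m_prop = m_dry * (mr - 1) = 2617.1 * (1.05357236 - 1)
m_prop = 140.2042 kg

140.2042 kg


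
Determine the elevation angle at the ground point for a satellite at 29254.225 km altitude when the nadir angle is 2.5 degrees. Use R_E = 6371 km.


r = R_E + alt = 35625.2250 km
Law of sines in the satellite / Earth-center / ground-point triangle:
  sin(nadir)/R_E = sin(90 + el)/r  =>  cos(el) = (r/R_E)*sin(nadir)
cos(el) = (35625.2250 / 6371.0000) * sin(2.5 deg) = 0.24391
el = arccos(0.24391) = 75.8826 deg
(Earth-central angle = 90 - nadir - el = 11.6174 deg)

75.8826 degrees


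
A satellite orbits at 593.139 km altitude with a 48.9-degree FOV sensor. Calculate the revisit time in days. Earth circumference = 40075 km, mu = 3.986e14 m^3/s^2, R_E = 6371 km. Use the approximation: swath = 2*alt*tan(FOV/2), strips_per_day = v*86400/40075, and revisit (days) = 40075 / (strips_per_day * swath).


swath = 2*593.139*tan(0.426733) = 539.3683 km
v = sqrt(mu/r) = 7565.4529 m/s = 7.5655 km/s
strips/day = v*86400/40075 = 7.5655*86400/40075 = 16.3108
coverage/day = strips * swath = 16.3108 * 539.3683 = 8797.5261 km
revisit = 40075 / 8797.5261 = 4.5553 days

4.5553 days


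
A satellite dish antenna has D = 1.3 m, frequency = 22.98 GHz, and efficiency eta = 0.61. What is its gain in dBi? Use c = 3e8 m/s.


lambda = c/f = 3e8 / 2.298e+10 = 0.01305483 m
G = eta*(pi*D/lambda)^2 = 0.61*(pi*1.3/0.01305483)^2
G = 59699.9303 (linear)
G = 10*log10(59699.9303) = 47.7597 dBi

47.7597 dBi


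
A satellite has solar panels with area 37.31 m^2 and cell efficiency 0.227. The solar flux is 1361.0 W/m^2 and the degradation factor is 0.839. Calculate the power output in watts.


P = area * eta * S * degradation
P = 37.31 * 0.227 * 1361.0 * 0.839
P = 9670.9957 W

9670.9957 W


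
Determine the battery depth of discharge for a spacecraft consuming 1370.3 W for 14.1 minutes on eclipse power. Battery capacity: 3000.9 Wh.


E_used = P * t / 60 = 1370.3 * 14.1 / 60 = 322.0205 Wh
DOD = E_used / E_total * 100 = 322.0205 / 3000.9 * 100
DOD = 10.7308 %

10.7308 %


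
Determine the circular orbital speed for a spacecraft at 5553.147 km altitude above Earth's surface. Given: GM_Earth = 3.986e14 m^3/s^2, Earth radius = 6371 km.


r = R_E + alt = 6371.0 + 5553.147 = 11924.1470 km = 1.1924147e+07 m
v = sqrt(mu/r) = sqrt(3.986e14 / 1.1924147e+07) = 5781.6925 m/s = 5.7817 km/s

5.7817 km/s


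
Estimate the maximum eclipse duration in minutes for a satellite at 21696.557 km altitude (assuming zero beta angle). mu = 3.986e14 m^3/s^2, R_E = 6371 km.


r = 28067.5570 km
T = 779.9502 min
Eclipse fraction = arcsin(R_E/r)/pi = arcsin(6371.0000/28067.5570)/pi
= arcsin(0.226988)/pi = 0.07288783
Eclipse duration = 0.07288783 * 779.9502 = 56.8489 min

56.8489 minutes


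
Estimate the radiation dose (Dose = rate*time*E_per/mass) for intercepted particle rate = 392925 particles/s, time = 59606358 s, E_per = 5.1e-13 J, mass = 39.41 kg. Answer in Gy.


Total energy deposited = rate * time * E_per
  = 392925 * 59606358 * 5.1e-13 = 11.9446 J
Dose = E_total / mass = 11.9446 / 39.41
Dose = 0.3030861 Gy

0.3031 Gy


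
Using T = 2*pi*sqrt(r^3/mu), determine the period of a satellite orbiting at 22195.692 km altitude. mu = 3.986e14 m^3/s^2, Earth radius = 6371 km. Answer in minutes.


r = 28566.6920 km = 2.8566692e+07 m
T = 2*pi*sqrt(r^3/mu) = 2*pi*sqrt(2.3312017e+22 / 3.986e14)
T = 48050.8583 s = 800.8476 min

800.8476 minutes


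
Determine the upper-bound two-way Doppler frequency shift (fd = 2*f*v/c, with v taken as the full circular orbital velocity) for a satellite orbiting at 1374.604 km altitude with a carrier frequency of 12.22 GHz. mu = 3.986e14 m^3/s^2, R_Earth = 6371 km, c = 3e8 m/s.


r = 7.745604e+06 m
v = sqrt(mu/r) = 7173.6635 m/s (worst-case radial velocity)
f = 12.22 GHz = 1.222e+10 Hz
fd = 2*f*v/c = 2*1.222e+10*7173.6635/3.0e+08
fd = 584414.4549 Hz

584414.4549 Hz


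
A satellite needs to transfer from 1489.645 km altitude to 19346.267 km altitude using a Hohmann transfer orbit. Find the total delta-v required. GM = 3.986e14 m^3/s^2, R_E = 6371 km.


r1 = 7860.6450 km = 7.860645e+06 m
r2 = 25717.2670 km = 2.5717267e+07 m
dv1 = sqrt(mu/r1)*(sqrt(2*r2/(r1+r2)) - 1) = 1692.3552 m/s
dv2 = sqrt(mu/r2)*(1 - sqrt(2*r1/(r1+r2))) = 1243.0664 m/s
total dv = |dv1| + |dv2| = 1692.3552 + 1243.0664 = 2935.4215 m/s = 2.9354 km/s

2.9354 km/s


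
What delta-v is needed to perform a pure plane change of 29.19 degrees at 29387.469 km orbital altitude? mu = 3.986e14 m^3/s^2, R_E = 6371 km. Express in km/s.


r = 35758.4690 km = 3.5758469e+07 m
V = sqrt(mu/r) = 3338.7138 m/s
di = 29.19 deg = 0.5094616 rad
dV = 2*V*sin(di/2) = 2*3338.7138*sin(0.2547308)
dV = 1682.6110 m/s = 1.6826 km/s

1.6826 km/s


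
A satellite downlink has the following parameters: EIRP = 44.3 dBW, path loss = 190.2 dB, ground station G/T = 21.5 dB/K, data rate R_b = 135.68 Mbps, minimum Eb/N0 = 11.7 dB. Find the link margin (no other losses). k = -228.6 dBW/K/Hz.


C/N0 = EIRP - FSPL + G/T - k = 44.3 - 190.2 + 21.5 - (-228.6)
C/N0 = 104.2000 dB-Hz
R_b = 135.68 Mbps = 1.3568e+08 bps -> 10*log10(R_b) = 81.3252 dB-Hz
Eb/N0 = C/N0 - 10*log10(R_b) = 104.2000 - 81.3252 = 22.8748 dB
Margin = Eb/N0 - Eb/N0_req = 22.8748 - 11.7 = 11.1748 dB (link closes)

11.1748 dB


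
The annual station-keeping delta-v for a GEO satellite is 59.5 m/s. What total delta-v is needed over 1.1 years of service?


dV = rate * years = 59.5 * 1.1
dV = 65.4500 m/s

65.4500 m/s


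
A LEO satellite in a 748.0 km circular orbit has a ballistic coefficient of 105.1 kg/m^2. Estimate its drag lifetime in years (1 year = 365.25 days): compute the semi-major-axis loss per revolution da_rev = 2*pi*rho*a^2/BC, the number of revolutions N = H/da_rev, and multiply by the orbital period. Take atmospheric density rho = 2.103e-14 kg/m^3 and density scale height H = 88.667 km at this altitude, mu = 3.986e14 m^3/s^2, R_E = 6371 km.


a = R_E + alt = 7119.0000 km = 7.119e+06 m
da_rev = 2*pi*rho*a^2/BC = 2*pi*2.103e-14*(7.119e+06)^2/105.1 = 0.0637168667 m per revolution
N = H/da_rev = 88667.0000 m / 0.0637168667 m = 1.3915782e+06 revolutions
P = 2*pi*sqrt(a^3/mu) = 5977.7770 s
lifetime = N*P = 1.3915782e+06 * 5977.7770 = 8.3185439e+09 s = 96279.4436 days
years = 96279.4436 / 365.25 = 263.5988 years

263.5988 years


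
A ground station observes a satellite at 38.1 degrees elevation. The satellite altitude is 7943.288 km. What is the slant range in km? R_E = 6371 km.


h = 7943.288 km, el = 38.1 deg
d = -R_E*sin(el) + sqrt((R_E*sin(el))^2 + 2*R_E*h + h^2)
d = -6371.0000*sin(0.6649704) + sqrt((6371.0000*0.6170359)^2 + 2*6371.0000*7943.288 + 7943.288^2)
d = 9476.4379 km

9476.4379 km


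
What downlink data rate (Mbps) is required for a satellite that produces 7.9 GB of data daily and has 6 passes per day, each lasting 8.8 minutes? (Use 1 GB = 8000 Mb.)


total contact time = 6 * 8.8 * 60 = 3168.0000 s
data = 7.9 GB = 63200.0000 Mb
rate = 63200.0000 / 3168.0000 = 19.9495 Mbps

19.9495 Mbps


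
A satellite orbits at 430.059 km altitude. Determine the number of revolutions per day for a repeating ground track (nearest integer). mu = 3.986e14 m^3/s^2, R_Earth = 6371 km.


r = 6.801059e+06 m
T = 2*pi*sqrt(r^3/mu) = 5581.8227 s = 93.0304 min
revs/day = 1440 / 93.0304 = 15.4788
Rounded: 15 revolutions per day

15 revolutions per day


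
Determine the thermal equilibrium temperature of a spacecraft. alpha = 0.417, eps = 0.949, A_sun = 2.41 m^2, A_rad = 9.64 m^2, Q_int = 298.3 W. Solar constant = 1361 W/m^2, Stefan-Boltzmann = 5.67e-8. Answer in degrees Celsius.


Numerator = alpha*S*A_sun + Q_int = 0.417*1361*2.41 + 298.3 = 1666.0642 W
Denominator = eps*sigma*A_rad = 0.949*5.67e-8*9.64 = 5.1871201e-07 W/K^4
T^4 = 3.2119252e+09 K^4
T = 238.0627 K = -35.0873 C

-35.0873 degrees Celsius


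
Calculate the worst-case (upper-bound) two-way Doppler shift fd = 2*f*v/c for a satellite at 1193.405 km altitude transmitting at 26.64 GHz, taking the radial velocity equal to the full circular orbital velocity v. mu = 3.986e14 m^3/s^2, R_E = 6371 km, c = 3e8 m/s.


r = 7.564405e+06 m
v = sqrt(mu/r) = 7259.0746 m/s (worst-case radial velocity)
f = 26.64 GHz = 2.664e+10 Hz
fd = 2*f*v/c = 2*2.664e+10*7259.0746/3.0e+08
fd = 1.2892117e+06 Hz

1.2892e+06 Hz


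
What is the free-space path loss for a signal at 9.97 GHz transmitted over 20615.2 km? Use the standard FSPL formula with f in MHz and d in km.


f = 9.97 GHz = 9970.0000 MHz
d = 20615.2 km
FSPL = 32.44 + 20*log10(9970.0000) + 20*log10(20615.2)
FSPL = 32.44 + 79.9739 + 86.2838
FSPL = 198.6977 dB

198.6977 dB


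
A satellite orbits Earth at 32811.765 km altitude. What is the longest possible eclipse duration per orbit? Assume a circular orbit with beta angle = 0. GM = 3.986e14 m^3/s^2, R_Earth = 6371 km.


r = 39182.7650 km
T = 1286.4787 min
Eclipse fraction = arcsin(R_E/r)/pi = arcsin(6371.0000/39182.7650)/pi
= arcsin(0.162597)/pi = 0.05198704
Eclipse duration = 0.05198704 * 1286.4787 = 66.8802 min

66.8802 minutes


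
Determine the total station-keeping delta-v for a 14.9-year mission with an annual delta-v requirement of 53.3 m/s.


dV = rate * years = 53.3 * 14.9
dV = 794.1700 m/s

794.1700 m/s


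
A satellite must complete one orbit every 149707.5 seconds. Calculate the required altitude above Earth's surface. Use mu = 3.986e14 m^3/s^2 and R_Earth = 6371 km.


T = 149707.5 s
r = (mu*T^2/(4*pi^2))^(1/3) = (3.986e14 * 149707.5^2 / (4*pi^2))^(1/3)
r = 6.0938004e+07 m = 60938.0039 km
alt = r - R_E = 60938.0039 - 6371 = 54567.0039 km

54567.0039 km


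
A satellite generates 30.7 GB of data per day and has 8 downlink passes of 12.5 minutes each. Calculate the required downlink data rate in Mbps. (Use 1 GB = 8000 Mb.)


total contact time = 8 * 12.5 * 60 = 6000.0000 s
data = 30.7 GB = 245600.0000 Mb
rate = 245600.0000 / 6000.0000 = 40.9333 Mbps

40.9333 Mbps


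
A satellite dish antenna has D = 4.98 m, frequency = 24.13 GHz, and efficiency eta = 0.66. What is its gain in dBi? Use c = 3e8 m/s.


lambda = c/f = 3e8 / 2.413e+10 = 0.01243266 m
G = eta*(pi*D/lambda)^2 = 0.66*(pi*4.98/0.01243266)^2
G = 1.0451401e+06 (linear)
G = 10*log10(1.0451401e+06) = 60.1917 dBi

60.1917 dBi


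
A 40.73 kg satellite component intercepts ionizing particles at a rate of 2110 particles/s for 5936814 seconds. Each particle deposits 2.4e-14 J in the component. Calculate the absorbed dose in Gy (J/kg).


Total energy deposited = rate * time * E_per
  = 2110 * 5936814 * 2.4e-14 = 3.0064026e-04 J
Dose = E_total / mass = 3.0064026e-04 / 40.73
Dose = 7.3812978e-06 Gy

7.3813e-06 Gy


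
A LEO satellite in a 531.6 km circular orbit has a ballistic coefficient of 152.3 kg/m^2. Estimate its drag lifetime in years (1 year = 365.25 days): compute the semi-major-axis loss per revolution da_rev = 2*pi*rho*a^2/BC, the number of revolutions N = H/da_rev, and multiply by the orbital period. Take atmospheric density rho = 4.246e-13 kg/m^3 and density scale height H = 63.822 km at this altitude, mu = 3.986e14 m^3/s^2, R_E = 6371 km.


a = R_E + alt = 6902.6000 km = 6.9026e+06 m
da_rev = 2*pi*rho*a^2/BC = 2*pi*4.246e-13*(6.9026e+06)^2/152.3 = 0.834613431 m per revolution
N = H/da_rev = 63822.0000 m / 0.834613431 m = 76468.9348 revolutions
P = 2*pi*sqrt(a^3/mu) = 5707.2945 s
lifetime = N*P = 76468.9348 * 5707.2945 = 4.3643073e+08 s = 5051.2816 days
years = 5051.2816 / 365.25 = 13.8297 years

13.8297 years


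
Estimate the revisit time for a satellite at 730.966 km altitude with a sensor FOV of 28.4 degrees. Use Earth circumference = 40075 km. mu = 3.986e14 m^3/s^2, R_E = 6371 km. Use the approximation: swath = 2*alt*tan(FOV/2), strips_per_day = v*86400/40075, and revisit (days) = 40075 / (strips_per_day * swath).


swath = 2*730.966*tan(0.2478368) = 369.9257 km
v = sqrt(mu/r) = 7491.6823 m/s = 7.4917 km/s
strips/day = v*86400/40075 = 7.4917*86400/40075 = 16.1517
coverage/day = strips * swath = 16.1517 * 369.9257 = 5974.9466 km
revisit = 40075 / 5974.9466 = 6.7072 days

6.7072 days


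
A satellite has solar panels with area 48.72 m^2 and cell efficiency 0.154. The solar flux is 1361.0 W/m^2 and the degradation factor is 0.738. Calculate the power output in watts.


P = area * eta * S * degradation
P = 48.72 * 0.154 * 1361.0 * 0.738
P = 7536.0277 W

7536.0277 W


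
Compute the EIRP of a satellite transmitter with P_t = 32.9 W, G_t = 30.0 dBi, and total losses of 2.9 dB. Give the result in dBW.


Pt = 32.9 W = 15.1720 dBW
EIRP = Pt_dBW + Gt - losses = 15.1720 + 30.0 - 2.9 = 42.2720 dBW

42.2720 dBW


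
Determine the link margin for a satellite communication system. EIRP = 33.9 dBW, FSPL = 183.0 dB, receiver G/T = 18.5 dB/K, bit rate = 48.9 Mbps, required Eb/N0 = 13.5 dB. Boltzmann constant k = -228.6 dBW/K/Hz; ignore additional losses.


C/N0 = EIRP - FSPL + G/T - k = 33.9 - 183.0 + 18.5 - (-228.6)
C/N0 = 98.0000 dB-Hz
R_b = 48.9 Mbps = 4.89e+07 bps -> 10*log10(R_b) = 76.8931 dB-Hz
Eb/N0 = C/N0 - 10*log10(R_b) = 98.0000 - 76.8931 = 21.1069 dB
Margin = Eb/N0 - Eb/N0_req = 21.1069 - 13.5 = 7.6069 dB (link closes)

7.6069 dB


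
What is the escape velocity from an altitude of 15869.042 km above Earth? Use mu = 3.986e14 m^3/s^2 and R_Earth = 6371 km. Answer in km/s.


r = 6371.0 + 15869.042 = 22240.0420 km = 2.2240042e+07 m
v_esc = sqrt(2*mu/r) = sqrt(2*3.986e14 / 2.2240042e+07)
v_esc = 5987.0908 m/s = 5.9871 km/s

5.9871 km/s


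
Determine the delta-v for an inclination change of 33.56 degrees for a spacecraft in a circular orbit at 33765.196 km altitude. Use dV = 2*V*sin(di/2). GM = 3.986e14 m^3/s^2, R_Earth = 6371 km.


r = 40136.1960 km = 4.0136196e+07 m
V = sqrt(mu/r) = 3151.3783 m/s
di = 33.56 deg = 0.5857325 rad
dV = 2*V*sin(di/2) = 2*3151.3783*sin(0.2928662)
dV = 1819.5908 m/s = 1.8196 km/s

1.8196 km/s


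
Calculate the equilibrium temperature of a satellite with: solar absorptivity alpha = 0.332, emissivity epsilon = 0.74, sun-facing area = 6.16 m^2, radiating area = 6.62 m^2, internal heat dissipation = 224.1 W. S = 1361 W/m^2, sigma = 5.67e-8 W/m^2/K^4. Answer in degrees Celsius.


Numerator = alpha*S*A_sun + Q_int = 0.332*1361*6.16 + 224.1 = 3007.5083 W
Denominator = eps*sigma*A_rad = 0.74*5.67e-8*6.62 = 2.7776196e-07 W/K^4
T^4 = 1.0827647e+10 K^4
T = 322.5771 K = 49.4271 C

49.4271 degrees Celsius


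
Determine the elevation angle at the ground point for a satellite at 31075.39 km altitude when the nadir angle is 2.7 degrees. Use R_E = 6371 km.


r = R_E + alt = 37446.3900 km
Law of sines in the satellite / Earth-center / ground-point triangle:
  sin(nadir)/R_E = sin(90 + el)/r  =>  cos(el) = (r/R_E)*sin(nadir)
cos(el) = (37446.3900 / 6371.0000) * sin(2.7 deg) = 0.2768744
el = arccos(0.2768744) = 73.9263 deg
(Earth-central angle = 90 - nadir - el = 13.3737 deg)

73.9263 degrees


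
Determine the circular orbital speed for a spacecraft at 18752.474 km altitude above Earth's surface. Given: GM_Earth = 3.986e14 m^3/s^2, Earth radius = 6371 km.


r = R_E + alt = 6371.0 + 18752.474 = 25123.4740 km = 2.5123474e+07 m
v = sqrt(mu/r) = sqrt(3.986e14 / 2.5123474e+07) = 3983.1696 m/s = 3.9832 km/s

3.9832 km/s


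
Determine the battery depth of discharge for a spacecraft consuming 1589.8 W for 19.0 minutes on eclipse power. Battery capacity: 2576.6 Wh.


E_used = P * t / 60 = 1589.8 * 19.0 / 60 = 503.4367 Wh
DOD = E_used / E_total * 100 = 503.4367 / 2576.6 * 100
DOD = 19.5388 %

19.5388 %


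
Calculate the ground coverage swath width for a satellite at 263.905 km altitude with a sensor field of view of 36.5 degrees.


FOV = 36.5 deg = 0.6370452 rad
swath = 2 * alt * tan(FOV/2) = 2 * 263.905 * tan(0.3185226)
swath = 2 * 263.905 * 0.3297505
swath = 174.0456 km

174.0456 km


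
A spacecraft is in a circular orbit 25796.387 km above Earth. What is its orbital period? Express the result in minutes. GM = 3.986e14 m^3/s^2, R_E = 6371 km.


r = 32167.3870 km = 3.2167387e+07 m
T = 2*pi*sqrt(r^3/mu) = 2*pi*sqrt(3.3284907e+22 / 3.986e14)
T = 57416.2596 s = 956.9377 min

956.9377 minutes


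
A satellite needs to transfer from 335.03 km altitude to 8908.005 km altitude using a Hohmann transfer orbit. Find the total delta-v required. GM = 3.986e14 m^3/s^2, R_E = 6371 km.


r1 = 6706.0300 km = 6.70603e+06 m
r2 = 15279.0050 km = 1.5279005e+07 m
dv1 = sqrt(mu/r1)*(sqrt(2*r2/(r1+r2)) - 1) = 1379.7205 m/s
dv2 = sqrt(mu/r2)*(1 - sqrt(2*r1/(r1+r2))) = 1118.2710 m/s
total dv = |dv1| + |dv2| = 1379.7205 + 1118.2710 = 2497.9914 m/s = 2.4980 km/s

2.4980 km/s


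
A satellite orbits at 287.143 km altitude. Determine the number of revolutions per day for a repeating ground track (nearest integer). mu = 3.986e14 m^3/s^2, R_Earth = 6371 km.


r = 6.658143e+06 m
T = 2*pi*sqrt(r^3/mu) = 5406.8074 s = 90.1135 min
revs/day = 1440 / 90.1135 = 15.9799
Rounded: 16 revolutions per day

16 revolutions per day


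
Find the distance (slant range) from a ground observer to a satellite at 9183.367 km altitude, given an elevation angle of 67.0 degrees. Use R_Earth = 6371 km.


h = 9183.367 km, el = 67.0 deg
d = -R_E*sin(el) + sqrt((R_E*sin(el))^2 + 2*R_E*h + h^2)
d = -6371.0000*sin(1.1694) + sqrt((6371.0000*0.9205049)^2 + 2*6371.0000*9183.367 + 9183.367^2)
d = 9489.3386 km

9489.3386 km


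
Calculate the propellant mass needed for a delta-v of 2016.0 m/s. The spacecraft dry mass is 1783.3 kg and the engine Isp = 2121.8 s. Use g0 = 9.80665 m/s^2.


ve = Isp * g0 = 2121.8 * 9.80665 = 20807.749970 m/s
mass ratio = exp(dv/ve) = exp(2016.0/20807.749970) = 1.10173585
m_prop = m_dry * (mr - 1) = 1783.3 * (1.10173585 - 1)
m_prop = 181.4255 kg

181.4255 kg


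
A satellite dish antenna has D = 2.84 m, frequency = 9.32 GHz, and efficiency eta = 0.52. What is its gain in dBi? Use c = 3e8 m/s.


lambda = c/f = 3e8 / 9.32e+09 = 0.03218884 m
G = eta*(pi*D/lambda)^2 = 0.52*(pi*2.84/0.03218884)^2
G = 39951.1315 (linear)
G = 10*log10(39951.1315) = 46.0153 dBi

46.0153 dBi


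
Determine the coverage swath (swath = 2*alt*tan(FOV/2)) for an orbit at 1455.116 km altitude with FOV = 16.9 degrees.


FOV = 16.9 deg = 0.2949606 rad
swath = 2 * alt * tan(FOV/2) = 2 * 1455.116 * tan(0.1474803)
swath = 2 * 1455.116 * 0.148559
swath = 432.3410 km

432.3410 km
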